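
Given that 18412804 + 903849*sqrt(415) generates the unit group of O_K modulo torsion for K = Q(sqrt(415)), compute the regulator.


epsilon = 18412804 + 903849*sqrt(415)
= 3.6826e+07
R = ln(3.6826e+07)
= 17.4217

17.4217


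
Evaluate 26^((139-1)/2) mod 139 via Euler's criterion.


p = 139 is prime and the exponent is (p-1)/2 = 69, so by Euler's criterion 26^69 = (26/139) = +1 or -1 mod 139.
Compute by square-and-multiply:
  69 = 64 + 4 + 1 (binary 1000101)
  Repeated squaring mod 139: 26^1 = 26, 26^2 = 120, 26^4 = 83, 26^8 = 78, 26^16 = 107, 26^32 = 51, 26^64 = 99
  26^69 = 26^64 * 26^4 * 26^1 = 99 * 83 * 26 mod 139
    99 * 83 = 8217 = 16 mod 139
    16 * 26 = 416 = 138 mod 139
  26^69 = 138 mod 139
Result 138 = p - 1 = -1 mod 139: 26 is a quadratic non-residue mod 139. As a residue in [0, p-1] the value is 138.
26^69 mod 139 = 138

138


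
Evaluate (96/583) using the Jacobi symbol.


Compute (96/583) via quadratic reciprocity:
  pull out 2: (2/583) = +1  (since 583 mod 8 = 7)
  pull out 2: (2/583) = +1  (since 583 mod 8 = 7)
  pull out 2: (2/583) = +1  (since 583 mod 8 = 7)
  pull out 2: (2/583) = +1  (since 583 mod 8 = 7)
  pull out 2: (2/583) = +1  (since 583 mod 8 = 7)
  reciprocity: (3/583) -> -(583/3)
  reduce: (1/3)
  (1/3) = 1
Product of signs = -1

-1


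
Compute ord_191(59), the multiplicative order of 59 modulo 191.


We want ord_191(59), the smallest k >= 1 with 59^k = 1 mod 191.
n = 191 = 191, phi(191) = 190; the order divides phi(n).
Divisors of 190: 1, 2, 5, 10, 19, 38, 95, 190
Repeated squaring mod 191: 59^1 = 59, 59^2 = 43, 59^4 = 130, 59^8 = 92, 59^16 = 60, 59^32 = 162, 59^64 = 77, 59^128 = 8
Test divisors in increasing order:
  k=1: 59^1 = 59 mod 191
  k=2: 59^2 = 43 mod 191
  k=5: 59^5 = 130 * 59 = 30 mod 191
  k=10: 59^10 = 92 * 43 = 136 mod 191
  k=19: 59^19 = 60 * 43 * 59 = 184 mod 191
  k=38: 59^38 = 162 * 130 * 43 = 49 mod 191
  k=95: 59^95 = 77 * 60 * 92 * 130 * 43 * 59 = 1 mod 191  <- first divisor giving 1
Order = 95

95


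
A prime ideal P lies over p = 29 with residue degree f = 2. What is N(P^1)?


N(P^a) = p^(a*f)
= 29^(1*2)
= 29^2
= 841

841


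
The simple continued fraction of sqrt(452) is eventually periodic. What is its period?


Run the CF algorithm for sqrt(452).
a_0 = floor(sqrt(452)) = 21; set m_0=0, q_0=1.
Recurrence: m' = q*a - m,  q' = (d - m'^2)/q,  a' = floor((a_0 + m')/q').
  step 1: m=21, q=11, a=3
  step 2: m=12, q=28, a=1
  step 3: m=16, q=7, a=5
  step 4: m=19, q=13, a=3
  step 5: m=20, q=4, a=10
  step 6: m=20, q=13, a=3
  step 7: m=19, q=7, a=5
  step 8: m=16, q=28, a=1
  step 9: m=12, q=11, a=3
  step 10: m=21, q=1, a=42
a_10 = 2*a_0 = 42, so the period closes here.
sqrt(452) = [21; 3, 1, 5, 3, 10, 3, 5, 1, 3, 42]
Period length = 10

10


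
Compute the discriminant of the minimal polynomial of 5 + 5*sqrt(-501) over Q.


The element 5 + 5*sqrt(-501) has minimal polynomial:
x^2 - 10*x + 12550
Discriminant = (-10)^2 - 4*(12550)
= 100 - 50200
= -50100

-50100


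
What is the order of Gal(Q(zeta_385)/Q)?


|Gal(Q(zeta_385)/Q)| = phi(385)
= 240

240


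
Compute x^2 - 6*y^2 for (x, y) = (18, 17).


x^2 - d*y^2
= 18^2 - 6*17^2
= 324 - 1734
= -1410

-1410


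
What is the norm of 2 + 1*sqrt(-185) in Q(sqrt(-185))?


N(a + b*sqrt(d)) = a^2 - d*b^2
= (2)^2 - (-185)*(1)^2
= 4 + 185
= 189

189


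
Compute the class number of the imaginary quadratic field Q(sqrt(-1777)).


K = Q(sqrt(-1777)). d mod 4 = 3, so D = disc(K) = 4d = -7108
h(K) equals the number of primitive reduced positive-definite forms (a, b, c) = a*x^2 + b*x*y + c*y^2 with b^2 - 4ac = D,
where reduced means |b| <= a <= c, with b >= 0 whenever |b| = a or a = c, and primitive means gcd(a, b, c) = 1.
Reduced forces 3a^2 <= |D| = 7108, so 1 <= a <= 48; b must have the parity of D, and c = (b^2 - D)/(4a) must be an integer >= a.
Enumerate a = 1..48, b in [-a, a]:
  a=1: (1, 0, 1777)  [1]
  a=2: (2, 2, 889)  [1]
  a=3..6: none
  a=7: (7, -2, 254), (7, 2, 254)  [2]
  a=8..10: none
  a=11: (11, -8, 163), (11, 8, 163)  [2]
  a=12: none
  a=13: (13, -4, 137), (13, 4, 137)  [2]
  a=14: (14, -2, 127), (14, 2, 127)  [2]
  a=15..16: none
  a=17: (17, -10, 106), (17, 10, 106)  [2]
  a=18: none
  a=19: (19, -6, 94), (19, 6, 94)  [2]
  a=20..21: none
  a=22: (22, -14, 83), (22, 14, 83)  [2]
  a=23..25: none
  a=26: (26, -22, 73), (26, 22, 73)  [2]
  a=27..33: none
  a=34: (34, -10, 53), (34, 10, 53)  [2]
  a=35..36: none
  a=37: (37, -12, 49), (37, 12, 49)  [2]
  a=38: (38, -6, 47), (38, 6, 47)  [2]
  a=39..48: none
Total reduced forms: 1 + 1 + 2 + 2 + 2 + 2 + 2 + 2 + 2 + 2 + 2 + 2 + 2 = 24
h = 24

24


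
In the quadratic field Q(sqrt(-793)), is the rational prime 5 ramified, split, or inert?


K = Q(sqrt(-793)). Since d mod 4 = 3, disc(K) = -3172.
Check p | disc: -3172 mod 5 = 3.
p does not divide disc. Compute Legendre symbol (d/p):
2^((5-1)/2) mod 5 = -1
(d/p) = -1, so p is inert: (p) stays prime with e=1, f=2, g=1.
Therefore p is inert.

inert


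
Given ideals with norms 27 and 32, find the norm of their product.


N(IJ) = N(I) * N(J)
= 27 * 32
= 864

864


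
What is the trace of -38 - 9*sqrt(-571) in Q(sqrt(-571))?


Tr(a + b*sqrt(d)) = (a + b*sqrt(d)) + (a - b*sqrt(d)) = 2a
= 2 * (-38)
= -76

-76


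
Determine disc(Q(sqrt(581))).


For K = Q(sqrt(d)) with d squarefree: disc(K) = d if d = 1 mod 4, and disc(K) = 4d if d = 2 or 3 mod 4.
Here d = 581, and d mod 4 = 1.
d = 1 mod 4 (O_K = Z[(1+sqrt(d))/2]), so disc(K) = d = 581

581


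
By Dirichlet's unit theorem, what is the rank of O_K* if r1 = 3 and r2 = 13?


By Dirichlet's unit theorem:
rank = r1 + r2 - 1
= 3 + 13 - 1
= 15

15


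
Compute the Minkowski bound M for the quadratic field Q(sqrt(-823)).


d = -823, d mod 4 = 1, so disc(K) = d = -823; |disc(K)| = 823
Imaginary quadratic field, so n = 2, s = r2 = 1, r1 = 0
M = (n!/n^n) * (4/pi)^s * sqrt(|disc(K)|) = (2!/2^2) * (4/pi)^1 * sqrt(823)
= 0.5 * 1.273240 * 28.687977
= 18.2633

18.2633


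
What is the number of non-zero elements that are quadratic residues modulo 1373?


For prime p, the number of non-zero quadratic residues is (p-1)/2.
= (1373-1)/2
= 686

686


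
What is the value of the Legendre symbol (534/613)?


p = 613 is prime, so compute (534/613) with the reciprocity algorithm (Jacobi-symbol steps: pull out 2s via (2/n), flip via reciprocity, reduce):
  pull out 2: (2/613) = -1  (since 613 mod 8 = 5)
  reciprocity: (267/613) -> +(613/267)
  reduce: (79/267)
  reciprocity: (79/267) -> -(267/79)
  reduce: (30/79)
  pull out 2: (2/79) = +1  (since 79 mod 8 = 7)
  reciprocity: (15/79) -> -(79/15)
  reduce: (4/15)
  pull out 2: (2/15) = +1  (since 15 mod 8 = 7)
  pull out 2: (2/15) = +1  (since 15 mod 8 = 7)
  (1/15) = 1
Product of signs = -1
(534/613) = -1

-1


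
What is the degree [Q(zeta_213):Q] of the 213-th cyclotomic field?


The degree equals Euler's totient phi(213).
213 = 3 * 71
phi(213) = 140

140


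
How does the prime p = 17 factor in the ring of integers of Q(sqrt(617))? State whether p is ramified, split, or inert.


K = Q(sqrt(617)). Since d mod 4 = 1, disc(K) = 617.
Check p | disc: 617 mod 17 = 5.
p does not divide disc. Compute Legendre symbol (d/p):
5^((17-1)/2) mod 17 = -1
(d/p) = -1, so p is inert: (p) stays prime with e=1, f=2, g=1.
Therefore p is inert.

inert


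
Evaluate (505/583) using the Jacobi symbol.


Compute (505/583) via quadratic reciprocity:
  reciprocity: (505/583) -> +(583/505)
  reduce: (78/505)
  pull out 2: (2/505) = +1  (since 505 mod 8 = 1)
  reciprocity: (39/505) -> +(505/39)
  reduce: (37/39)
  reciprocity: (37/39) -> +(39/37)
  reduce: (2/37)
  pull out 2: (2/37) = -1  (since 37 mod 8 = 5)
  (1/37) = 1
Product of signs = -1

-1


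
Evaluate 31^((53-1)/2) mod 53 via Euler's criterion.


p = 53 is prime and the exponent is (p-1)/2 = 26, so by Euler's criterion 31^26 = (31/53) = +1 or -1 mod 53.
Compute by square-and-multiply:
  26 = 16 + 8 + 2 (binary 11010)
  Repeated squaring mod 53: 31^1 = 31, 31^2 = 7, 31^4 = 49, 31^8 = 16, 31^16 = 44
  31^26 = 31^16 * 31^8 * 31^2 = 44 * 16 * 7 mod 53
    44 * 16 = 704 = 15 mod 53
    15 * 7 = 105 = 52 mod 53
  31^26 = 52 mod 53
Result 52 = p - 1 = -1 mod 53: 31 is a quadratic non-residue mod 53. As a residue in [0, p-1] the value is 52.
31^26 mod 53 = 52

52


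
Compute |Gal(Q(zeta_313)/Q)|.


|Gal(Q(zeta_313)/Q)| = phi(313)
= 312

312


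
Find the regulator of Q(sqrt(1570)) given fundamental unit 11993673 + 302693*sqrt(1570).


epsilon = 11993673 + 302693*sqrt(1570)
= 2.3987e+07
R = ln(2.3987e+07)
= 16.9930

16.9930


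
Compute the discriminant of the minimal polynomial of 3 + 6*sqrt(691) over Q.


The element 3 + 6*sqrt(691) has minimal polynomial:
x^2 - 6*x - 24867
Discriminant = (-6)^2 - 4*(-24867)
= 36 + 99468
= 99504

99504


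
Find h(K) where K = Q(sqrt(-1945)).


K = Q(sqrt(-1945)). d mod 4 = 3, so D = disc(K) = 4d = -7780
h(K) equals the number of primitive reduced positive-definite forms (a, b, c) = a*x^2 + b*x*y + c*y^2 with b^2 - 4ac = D,
where reduced means |b| <= a <= c, with b >= 0 whenever |b| = a or a = c, and primitive means gcd(a, b, c) = 1.
Reduced forces 3a^2 <= |D| = 7780, so 1 <= a <= 50; b must have the parity of D, and c = (b^2 - D)/(4a) must be an integer >= a.
Enumerate a = 1..50, b in [-a, a]:
  a=1: (1, 0, 1945)  [1]
  a=2: (2, 2, 973)  [1]
  a=3..4: none
  a=5: (5, 0, 389)  [1]
  a=6: none
  a=7: (7, -2, 278), (7, 2, 278)  [2]
  a=8..9: none
  a=10: (10, 10, 197)  [1]
  a=11..13: none
  a=14: (14, -2, 139), (14, 2, 139)  [2]
  a=15..30: none
  a=31: (31, -30, 70), (31, 30, 70)  [2]
  a=32..34: none
  a=35: (35, -30, 62), (35, 30, 62)  [2]
  a=36: none
  a=37: (37, -8, 53), (37, 8, 53)  [2]
  a=38..40: none
  a=41: (41, -16, 49), (41, 16, 49)  [2]
  a=42..50: none
Total reduced forms: 1 + 1 + 1 + 2 + 1 + 2 + 2 + 2 + 2 + 2 = 16
h = 16

16


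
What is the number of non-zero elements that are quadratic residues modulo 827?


For prime p, the number of non-zero quadratic residues is (p-1)/2.
= (827-1)/2
= 413

413


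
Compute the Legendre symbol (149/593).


p = 593 is prime, so compute (149/593) with the reciprocity algorithm (Jacobi-symbol steps: pull out 2s via (2/n), flip via reciprocity, reduce):
  reciprocity: (149/593) -> +(593/149)
  reduce: (146/149)
  pull out 2: (2/149) = -1  (since 149 mod 8 = 5)
  reciprocity: (73/149) -> +(149/73)
  reduce: (3/73)
  reciprocity: (3/73) -> +(73/3)
  reduce: (1/3)
  (1/3) = 1
Product of signs = -1
(149/593) = -1

-1


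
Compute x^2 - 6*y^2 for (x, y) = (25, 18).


x^2 - d*y^2
= 25^2 - 6*18^2
= 625 - 1944
= -1319

-1319


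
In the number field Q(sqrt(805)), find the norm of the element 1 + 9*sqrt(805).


N(a + b*sqrt(d)) = a^2 - d*b^2
= (1)^2 - (805)*(9)^2
= 1 - 65205
= -65204

-65204


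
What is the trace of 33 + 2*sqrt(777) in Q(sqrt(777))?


Tr(a + b*sqrt(d)) = (a + b*sqrt(d)) + (a - b*sqrt(d)) = 2a
= 2 * (33)
= 66

66


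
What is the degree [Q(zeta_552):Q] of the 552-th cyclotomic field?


The degree equals Euler's totient phi(552).
552 = 2^3 * 3 * 23
phi(552) = 176

176


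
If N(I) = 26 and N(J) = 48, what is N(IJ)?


N(IJ) = N(I) * N(J)
= 26 * 48
= 1248

1248


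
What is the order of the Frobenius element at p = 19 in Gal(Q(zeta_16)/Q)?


The Frobenius at p in Gal(Q(zeta_n)/Q) = (Z/nZ)* is the class of p, so its order is ord_16(19), the smallest k >= 1 with 19^k = 1 mod 16.
n = 16 = 2^4, phi(16) = 8; the order divides phi(n).
Divisors of 8: 1, 2, 4, 8
Repeated squaring mod 16: 19^1 = 3, 19^2 = 9, 19^4 = 1, 19^8 = 1
Test divisors in increasing order:
  k=1: 19^1 = 3 mod 16
  k=2: 19^2 = 9 mod 16
  k=4: 19^4 = 1 mod 16  <- first divisor giving 1
Order = 4

4


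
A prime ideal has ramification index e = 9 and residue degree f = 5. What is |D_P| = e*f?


|D_P| = e * f
= 9 * 5
= 45

45


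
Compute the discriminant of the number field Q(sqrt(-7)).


For K = Q(sqrt(d)) with d squarefree: disc(K) = d if d = 1 mod 4, and disc(K) = 4d if d = 2 or 3 mod 4.
Here d = -7, and d mod 4 = 1.
d = 1 mod 4 (O_K = Z[(1+sqrt(d))/2]), so disc(K) = d = -7

-7


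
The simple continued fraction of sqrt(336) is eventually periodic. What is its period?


Run the CF algorithm for sqrt(336).
a_0 = floor(sqrt(336)) = 18; set m_0=0, q_0=1.
Recurrence: m' = q*a - m,  q' = (d - m'^2)/q,  a' = floor((a_0 + m')/q').
  step 1: m=18, q=12, a=3
  step 2: m=18, q=1, a=36
a_2 = 2*a_0 = 36, so the period closes here.
sqrt(336) = [18; 3, 36]
Period length = 2

2


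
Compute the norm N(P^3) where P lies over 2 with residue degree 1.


N(P^a) = p^(a*f)
= 2^(3*1)
= 2^3
= 8

8


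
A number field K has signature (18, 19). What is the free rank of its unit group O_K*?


By Dirichlet's unit theorem:
rank = r1 + r2 - 1
= 18 + 19 - 1
= 36

36


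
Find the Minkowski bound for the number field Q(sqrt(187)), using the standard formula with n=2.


d = 187, d mod 4 = 3, so disc(K) = 4d = 748; |disc(K)| = 748
Real quadratic field, so n = 2, s = r2 = 0, r1 = 2
M = (n!/n^n) * (4/pi)^s * sqrt(|disc(K)|) = (2!/2^2) * (4/pi)^0 * sqrt(748)
= 0.5 * 1.000000 * 27.349589
= 13.6748

13.6748


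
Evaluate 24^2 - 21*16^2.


x^2 - d*y^2
= 24^2 - 21*16^2
= 576 - 5376
= -4800

-4800


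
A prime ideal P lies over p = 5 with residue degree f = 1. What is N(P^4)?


N(P^a) = p^(a*f)
= 5^(4*1)
= 5^4
= 625

625


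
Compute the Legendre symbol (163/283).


p = 283 is prime, so compute (163/283) with the reciprocity algorithm (Jacobi-symbol steps: pull out 2s via (2/n), flip via reciprocity, reduce):
  reciprocity: (163/283) -> -(283/163)
  reduce: (120/163)
  pull out 2: (2/163) = -1  (since 163 mod 8 = 3)
  pull out 2: (2/163) = -1  (since 163 mod 8 = 3)
  pull out 2: (2/163) = -1  (since 163 mod 8 = 3)
  reciprocity: (15/163) -> -(163/15)
  reduce: (13/15)
  reciprocity: (13/15) -> +(15/13)
  reduce: (2/13)
  pull out 2: (2/13) = -1  (since 13 mod 8 = 5)
  (1/13) = 1
Product of signs = 1
(163/283) = 1

1


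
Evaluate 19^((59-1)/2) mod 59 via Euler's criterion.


p = 59 is prime and the exponent is (p-1)/2 = 29, so by Euler's criterion 19^29 = (19/59) = +1 or -1 mod 59.
Compute by square-and-multiply:
  29 = 16 + 8 + 4 + 1 (binary 11101)
  Repeated squaring mod 59: 19^1 = 19, 19^2 = 7, 19^4 = 49, 19^8 = 41, 19^16 = 29
  19^29 = 19^16 * 19^8 * 19^4 * 19^1 = 29 * 41 * 49 * 19 mod 59
    29 * 41 = 1189 = 9 mod 59
    9 * 49 = 441 = 28 mod 59
    28 * 19 = 532 = 1 mod 59
  19^29 = 1 mod 59
Result 1: 19 is a quadratic residue mod 59.
19^29 mod 59 = 1

1


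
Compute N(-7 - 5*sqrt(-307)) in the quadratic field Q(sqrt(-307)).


N(a + b*sqrt(d)) = a^2 - d*b^2
= (-7)^2 - (-307)*(-5)^2
= 49 + 7675
= 7724

7724


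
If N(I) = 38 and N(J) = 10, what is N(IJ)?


N(IJ) = N(I) * N(J)
= 38 * 10
= 380

380


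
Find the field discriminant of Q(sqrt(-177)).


For K = Q(sqrt(d)) with d squarefree: disc(K) = d if d = 1 mod 4, and disc(K) = 4d if d = 2 or 3 mod 4.
Here d = -177, and d mod 4 = 3.
d = 3 mod 4, not 1 (O_K = Z[sqrt(d)]), so disc(K) = 4d = 4 * (-177) = -708

-708


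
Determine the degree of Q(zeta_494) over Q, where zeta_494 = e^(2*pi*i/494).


The degree equals Euler's totient phi(494).
494 = 2 * 13 * 19
phi(494) = 216

216


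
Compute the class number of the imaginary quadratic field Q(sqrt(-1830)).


K = Q(sqrt(-1830)). d mod 4 = 2, so D = disc(K) = 4d = -7320
h(K) equals the number of primitive reduced positive-definite forms (a, b, c) = a*x^2 + b*x*y + c*y^2 with b^2 - 4ac = D,
where reduced means |b| <= a <= c, with b >= 0 whenever |b| = a or a = c, and primitive means gcd(a, b, c) = 1.
Reduced forces 3a^2 <= |D| = 7320, so 1 <= a <= 49; b must have the parity of D, and c = (b^2 - D)/(4a) must be an integer >= a.
Enumerate a = 1..49, b in [-a, a]:
  a=1: (1, 0, 1830)  [1]
  a=2: (2, 0, 915)  [1]
  a=3: (3, 0, 610)  [1]
  a=4: none
  a=5: (5, 0, 366)  [1]
  a=6: (6, 0, 305)  [1]
  a=7: (7, -4, 262), (7, 4, 262)  [2]
  a=8..9: none
  a=10: (10, 0, 183)  [1]
  a=11..12: none
  a=13: (13, -8, 142), (13, 8, 142)  [2]
  a=14: (14, -4, 131), (14, 4, 131)  [2]
  a=15: (15, 0, 122)  [1]
  a=16..20: none
  a=21: (21, -18, 91), (21, 18, 91)  [2]
  a=22..25: none
  a=26: (26, -8, 71), (26, 8, 71)  [2]
  a=27..29: none
  a=30: (30, 0, 61)  [1]
  a=31..34: none
  a=35: (35, -10, 53), (35, 10, 53)  [2]
  a=36..38: none
  a=39: (39, -18, 49), (39, 18, 49)  [2]
  a=40..41: none
  a=42: (42, -24, 47), (42, 24, 47)  [2]
  a=43..49: none
Total reduced forms: 1 + 1 + 1 + 1 + 1 + 2 + 1 + 2 + 2 + 1 + 2 + 2 + 1 + 2 + 2 + 2 = 24
h = 24

24


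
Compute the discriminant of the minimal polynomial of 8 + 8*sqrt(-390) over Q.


The element 8 + 8*sqrt(-390) has minimal polynomial:
x^2 - 16*x + 25024
Discriminant = (-16)^2 - 4*(25024)
= 256 - 100096
= -99840

-99840


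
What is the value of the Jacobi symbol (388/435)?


Compute (388/435) via quadratic reciprocity:
  pull out 2: (2/435) = -1  (since 435 mod 8 = 3)
  pull out 2: (2/435) = -1  (since 435 mod 8 = 3)
  reciprocity: (97/435) -> +(435/97)
  reduce: (47/97)
  reciprocity: (47/97) -> +(97/47)
  reduce: (3/47)
  reciprocity: (3/47) -> -(47/3)
  reduce: (2/3)
  pull out 2: (2/3) = -1  (since 3 mod 8 = 3)
  (1/3) = 1
Product of signs = 1

1


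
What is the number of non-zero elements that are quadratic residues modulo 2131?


For prime p, the number of non-zero quadratic residues is (p-1)/2.
= (2131-1)/2
= 1065

1065


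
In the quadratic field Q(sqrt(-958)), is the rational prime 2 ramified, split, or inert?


K = Q(sqrt(-958)). Since d mod 4 = 2, disc(K) = -3832.
Check p | disc: -3832 mod 2 = 0.
p divides disc, so p ramifies: (p) = P^2 with e=2, f=1, g=1.
Therefore p is ramified.

ramified


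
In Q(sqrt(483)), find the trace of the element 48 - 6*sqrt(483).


Tr(a + b*sqrt(d)) = (a + b*sqrt(d)) + (a - b*sqrt(d)) = 2a
= 2 * (48)
= 96

96


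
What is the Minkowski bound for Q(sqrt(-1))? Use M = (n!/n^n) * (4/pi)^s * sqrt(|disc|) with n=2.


d = -1, d mod 4 = 3, so disc(K) = 4d = -4; |disc(K)| = 4
Imaginary quadratic field, so n = 2, s = r2 = 1, r1 = 0
M = (n!/n^n) * (4/pi)^s * sqrt(|disc(K)|) = (2!/2^2) * (4/pi)^1 * sqrt(4)
= 0.5 * 1.273240 * 2.000000
= 1.2732

1.2732


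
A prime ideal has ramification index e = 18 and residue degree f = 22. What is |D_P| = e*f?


|D_P| = e * f
= 18 * 22
= 396

396


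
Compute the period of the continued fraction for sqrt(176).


Run the CF algorithm for sqrt(176).
a_0 = floor(sqrt(176)) = 13; set m_0=0, q_0=1.
Recurrence: m' = q*a - m,  q' = (d - m'^2)/q,  a' = floor((a_0 + m')/q').
  step 1: m=13, q=7, a=3
  step 2: m=8, q=16, a=1
  step 3: m=8, q=7, a=3
  step 4: m=13, q=1, a=26
a_4 = 2*a_0 = 26, so the period closes here.
sqrt(176) = [13; 3, 1, 3, 26]
Period length = 4

4


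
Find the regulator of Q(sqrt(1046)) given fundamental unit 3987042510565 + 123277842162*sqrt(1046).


epsilon = 3987042510565 + 123277842162*sqrt(1046)
= 7.9741e+12
R = ln(7.9741e+12)
= 29.7072

29.7072


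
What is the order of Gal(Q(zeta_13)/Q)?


|Gal(Q(zeta_13)/Q)| = phi(13)
= 12

12


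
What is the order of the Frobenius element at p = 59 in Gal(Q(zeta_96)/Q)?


The Frobenius at p in Gal(Q(zeta_n)/Q) = (Z/nZ)* is the class of p, so its order is ord_96(59), the smallest k >= 1 with 59^k = 1 mod 96.
n = 96 = 2^5 * 3, phi(96) = 32; the order divides phi(n).
Divisors of 32: 1, 2, 4, 8, 16, 32
Repeated squaring mod 96: 59^1 = 59, 59^2 = 25, 59^4 = 49, 59^8 = 1, 59^16 = 1, 59^32 = 1
Test divisors in increasing order:
  k=1: 59^1 = 59 mod 96
  k=2: 59^2 = 25 mod 96
  k=4: 59^4 = 49 mod 96
  k=8: 59^8 = 1 mod 96  <- first divisor giving 1
Order = 8

8


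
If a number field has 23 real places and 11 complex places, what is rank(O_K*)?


By Dirichlet's unit theorem:
rank = r1 + r2 - 1
= 23 + 11 - 1
= 33

33


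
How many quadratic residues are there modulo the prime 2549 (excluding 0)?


For prime p, the number of non-zero quadratic residues is (p-1)/2.
= (2549-1)/2
= 1274

1274


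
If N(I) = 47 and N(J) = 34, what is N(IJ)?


N(IJ) = N(I) * N(J)
= 47 * 34
= 1598

1598


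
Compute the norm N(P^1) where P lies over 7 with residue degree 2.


N(P^a) = p^(a*f)
= 7^(1*2)
= 7^2
= 49

49


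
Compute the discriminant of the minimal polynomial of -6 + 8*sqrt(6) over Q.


The element -6 + 8*sqrt(6) has minimal polynomial:
x^2 + 12*x - 348
Discriminant = (12)^2 - 4*(-348)
= 144 + 1392
= 1536

1536


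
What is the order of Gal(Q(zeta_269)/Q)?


|Gal(Q(zeta_269)/Q)| = phi(269)
= 268

268


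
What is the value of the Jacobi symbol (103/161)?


Compute (103/161) via quadratic reciprocity:
  reciprocity: (103/161) -> +(161/103)
  reduce: (58/103)
  pull out 2: (2/103) = +1  (since 103 mod 8 = 7)
  reciprocity: (29/103) -> +(103/29)
  reduce: (16/29)
  pull out 2: (2/29) = -1  (since 29 mod 8 = 5)
  pull out 2: (2/29) = -1  (since 29 mod 8 = 5)
  pull out 2: (2/29) = -1  (since 29 mod 8 = 5)
  pull out 2: (2/29) = -1  (since 29 mod 8 = 5)
  (1/29) = 1
Product of signs = 1

1


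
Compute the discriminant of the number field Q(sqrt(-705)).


For K = Q(sqrt(d)) with d squarefree: disc(K) = d if d = 1 mod 4, and disc(K) = 4d if d = 2 or 3 mod 4.
Here d = -705, and d mod 4 = 3.
d = 3 mod 4, not 1 (O_K = Z[sqrt(d)]), so disc(K) = 4d = 4 * (-705) = -2820

-2820


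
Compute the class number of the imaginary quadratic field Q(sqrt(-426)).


K = Q(sqrt(-426)). d mod 4 = 2, so D = disc(K) = 4d = -1704
h(K) equals the number of primitive reduced positive-definite forms (a, b, c) = a*x^2 + b*x*y + c*y^2 with b^2 - 4ac = D,
where reduced means |b| <= a <= c, with b >= 0 whenever |b| = a or a = c, and primitive means gcd(a, b, c) = 1.
Reduced forces 3a^2 <= |D| = 1704, so 1 <= a <= 23; b must have the parity of D, and c = (b^2 - D)/(4a) must be an integer >= a.
Enumerate a = 1..23, b in [-a, a]:
  a=1: (1, 0, 426)  [1]
  a=2: (2, 0, 213)  [1]
  a=3: (3, 0, 142)  [1]
  a=4: none
  a=5: (5, -4, 86), (5, 4, 86)  [2]
  a=6: (6, 0, 71)  [1]
  a=7: (7, -2, 61), (7, 2, 61)  [2]
  a=8..9: none
  a=10: (10, -4, 43), (10, 4, 43)  [2]
  a=11: (11, -10, 41), (11, 10, 41)  [2]
  a=12: none
  a=13: (13, -8, 34), (13, 8, 34)  [2]
  a=14: (14, -12, 33), (14, 12, 33)  [2]
  a=15: (15, -6, 29), (15, 6, 29)  [2]
  a=16: none
  a=17: (17, -8, 26), (17, 8, 26)  [2]
  a=18: none
  a=19: (19, -14, 25), (19, 14, 25)  [2]
  a=20: none
  a=21: (21, -12, 22), (21, 12, 22)  [2]
  a=22..23: none
Total reduced forms: 1 + 1 + 1 + 2 + 1 + 2 + 2 + 2 + 2 + 2 + 2 + 2 + 2 + 2 = 24
h = 24

24


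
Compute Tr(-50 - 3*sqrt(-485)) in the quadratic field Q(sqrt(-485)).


Tr(a + b*sqrt(d)) = (a + b*sqrt(d)) + (a - b*sqrt(d)) = 2a
= 2 * (-50)
= -100

-100


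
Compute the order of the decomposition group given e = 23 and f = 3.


|D_P| = e * f
= 23 * 3
= 69

69


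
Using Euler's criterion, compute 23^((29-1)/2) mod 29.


p = 29 is prime and the exponent is (p-1)/2 = 14, so by Euler's criterion 23^14 = (23/29) = +1 or -1 mod 29.
Compute by square-and-multiply:
  14 = 8 + 4 + 2 (binary 1110)
  Repeated squaring mod 29: 23^1 = 23, 23^2 = 7, 23^4 = 20, 23^8 = 23
  23^14 = 23^8 * 23^4 * 23^2 = 23 * 20 * 7 mod 29
    23 * 20 = 460 = 25 mod 29
    25 * 7 = 175 = 1 mod 29
  23^14 = 1 mod 29
Result 1: 23 is a quadratic residue mod 29.
23^14 mod 29 = 1

1


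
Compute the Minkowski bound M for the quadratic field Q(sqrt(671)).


d = 671, d mod 4 = 3, so disc(K) = 4d = 2684; |disc(K)| = 2684
Real quadratic field, so n = 2, s = r2 = 0, r1 = 2
M = (n!/n^n) * (4/pi)^s * sqrt(|disc(K)|) = (2!/2^2) * (4/pi)^0 * sqrt(2684)
= 0.5 * 1.000000 * 51.807335
= 25.9037

25.9037


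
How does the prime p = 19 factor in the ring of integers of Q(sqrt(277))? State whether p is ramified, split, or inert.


K = Q(sqrt(277)). Since d mod 4 = 1, disc(K) = 277.
Check p | disc: 277 mod 19 = 11.
p does not divide disc. Compute Legendre symbol (d/p):
11^((19-1)/2) mod 19 = 1
(d/p) = 1, so p splits: (p) = P*P' with e=1, f=1, g=2.
Therefore p is split.

split


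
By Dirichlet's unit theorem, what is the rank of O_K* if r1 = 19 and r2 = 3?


By Dirichlet's unit theorem:
rank = r1 + r2 - 1
= 19 + 3 - 1
= 21

21


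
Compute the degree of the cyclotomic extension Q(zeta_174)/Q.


The degree equals Euler's totient phi(174).
174 = 2 * 3 * 29
phi(174) = 56

56


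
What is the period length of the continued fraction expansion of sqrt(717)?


Run the CF algorithm for sqrt(717).
a_0 = floor(sqrt(717)) = 26; set m_0=0, q_0=1.
Recurrence: m' = q*a - m,  q' = (d - m'^2)/q,  a' = floor((a_0 + m')/q').
  step 1: m=26, q=41, a=1
  step 2: m=15, q=12, a=3
  step 3: m=21, q=23, a=2
  step 4: m=25, q=4, a=12
  step 5: m=23, q=47, a=1
  step 6: m=24, q=3, a=16
  step 7: m=24, q=47, a=1
  step 8: m=23, q=4, a=12
  step 9: m=25, q=23, a=2
  step 10: m=21, q=12, a=3
  step 11: m=15, q=41, a=1
  step 12: m=26, q=1, a=52
a_12 = 2*a_0 = 52, so the period closes here.
sqrt(717) = [26; 1, 3, 2, 12, 1, 16, 1, 12, 2, 3, 1, 52]
Period length = 12

12


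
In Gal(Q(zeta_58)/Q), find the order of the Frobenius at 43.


The Frobenius at p in Gal(Q(zeta_n)/Q) = (Z/nZ)* is the class of p, so its order is ord_58(43), the smallest k >= 1 with 43^k = 1 mod 58.
n = 58 = 2 * 29, phi(58) = 28; the order divides phi(n).
Divisors of 28: 1, 2, 4, 7, 14, 28
Repeated squaring mod 58: 43^1 = 43, 43^2 = 51, 43^4 = 49, 43^8 = 23, 43^16 = 7
Test divisors in increasing order:
  k=1: 43^1 = 43 mod 58
  k=2: 43^2 = 51 mod 58
  k=4: 43^4 = 49 mod 58
  k=7: 43^7 = 49 * 51 * 43 = 41 mod 58
  k=14: 43^14 = 23 * 49 * 51 = 57 mod 58
  k=28: 43^28 = 7 * 23 * 49 = 1 mod 58  <- first divisor giving 1
Order = 28

28


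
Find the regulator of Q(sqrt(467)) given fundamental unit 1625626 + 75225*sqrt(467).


epsilon = 1625626 + 75225*sqrt(467)
= 3.2513e+06
R = ln(3.2513e+06)
= 14.9946

14.9946


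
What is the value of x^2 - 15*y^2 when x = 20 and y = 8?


x^2 - d*y^2
= 20^2 - 15*8^2
= 400 - 960
= -560

-560


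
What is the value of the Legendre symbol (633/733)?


p = 733 is prime, so compute (633/733) with the reciprocity algorithm (Jacobi-symbol steps: pull out 2s via (2/n), flip via reciprocity, reduce):
  reciprocity: (633/733) -> +(733/633)
  reduce: (100/633)
  pull out 2: (2/633) = +1  (since 633 mod 8 = 1)
  pull out 2: (2/633) = +1  (since 633 mod 8 = 1)
  reciprocity: (25/633) -> +(633/25)
  reduce: (8/25)
  pull out 2: (2/25) = +1  (since 25 mod 8 = 1)
  pull out 2: (2/25) = +1  (since 25 mod 8 = 1)
  pull out 2: (2/25) = +1  (since 25 mod 8 = 1)
  (1/25) = 1
Product of signs = 1
(633/733) = 1

1


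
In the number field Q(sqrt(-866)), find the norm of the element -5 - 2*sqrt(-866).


N(a + b*sqrt(d)) = a^2 - d*b^2
= (-5)^2 - (-866)*(-2)^2
= 25 + 3464
= 3489

3489


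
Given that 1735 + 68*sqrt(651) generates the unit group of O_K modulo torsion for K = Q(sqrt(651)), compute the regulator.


epsilon = 1735 + 68*sqrt(651)
= 3469.9997
R = ln(3469.9997)
= 8.1519

8.1519


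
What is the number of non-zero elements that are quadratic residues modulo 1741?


For prime p, the number of non-zero quadratic residues is (p-1)/2.
= (1741-1)/2
= 870

870


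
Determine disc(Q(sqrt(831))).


For K = Q(sqrt(d)) with d squarefree: disc(K) = d if d = 1 mod 4, and disc(K) = 4d if d = 2 or 3 mod 4.
Here d = 831, and d mod 4 = 3.
d = 3 mod 4, not 1 (O_K = Z[sqrt(d)]), so disc(K) = 4d = 4 * (831) = 3324

3324


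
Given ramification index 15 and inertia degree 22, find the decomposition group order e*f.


|D_P| = e * f
= 15 * 22
= 330

330


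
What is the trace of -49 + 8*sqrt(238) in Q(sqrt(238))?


Tr(a + b*sqrt(d)) = (a + b*sqrt(d)) + (a - b*sqrt(d)) = 2a
= 2 * (-49)
= -98

-98


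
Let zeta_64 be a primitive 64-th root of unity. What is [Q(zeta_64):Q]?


The degree equals Euler's totient phi(64).
64 = 2^6
phi(64) = 32

32


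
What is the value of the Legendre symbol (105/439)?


p = 439 is prime, so compute (105/439) with the reciprocity algorithm (Jacobi-symbol steps: pull out 2s via (2/n), flip via reciprocity, reduce):
  reciprocity: (105/439) -> +(439/105)
  reduce: (19/105)
  reciprocity: (19/105) -> +(105/19)
  reduce: (10/19)
  pull out 2: (2/19) = -1  (since 19 mod 8 = 3)
  reciprocity: (5/19) -> +(19/5)
  reduce: (4/5)
  pull out 2: (2/5) = -1  (since 5 mod 8 = 5)
  pull out 2: (2/5) = -1  (since 5 mod 8 = 5)
  (1/5) = 1
Product of signs = -1
(105/439) = -1

-1


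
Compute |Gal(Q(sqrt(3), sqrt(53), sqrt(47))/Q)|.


The 3 square roots of distinct primes are multiplicatively independent over Q,
so [K:Q] = 2^3 and Gal(K/Q) is isomorphic to (Z/2Z)^3.
|Gal| = 2^3 = 8

8


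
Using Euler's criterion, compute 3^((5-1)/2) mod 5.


p = 5 is prime and the exponent is (p-1)/2 = 2, so by Euler's criterion 3^2 = (3/5) = +1 or -1 mod 5.
Compute by square-and-multiply:
  2 = 2 (binary 10)
  Repeated squaring mod 5: 3^1 = 3, 3^2 = 4
  3^2 = 4 mod 5
Result 4 = p - 1 = -1 mod 5: 3 is a quadratic non-residue mod 5. As a residue in [0, p-1] the value is 4.
3^2 mod 5 = 4

4


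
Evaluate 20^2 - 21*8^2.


x^2 - d*y^2
= 20^2 - 21*8^2
= 400 - 1344
= -944

-944


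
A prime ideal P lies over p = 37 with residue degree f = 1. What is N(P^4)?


N(P^a) = p^(a*f)
= 37^(4*1)
= 37^4
= 1874161

1874161


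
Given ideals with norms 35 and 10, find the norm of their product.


N(IJ) = N(I) * N(J)
= 35 * 10
= 350

350


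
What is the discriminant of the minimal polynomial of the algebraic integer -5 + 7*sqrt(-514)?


The element -5 + 7*sqrt(-514) has minimal polynomial:
x^2 + 10*x + 25211
Discriminant = (10)^2 - 4*(25211)
= 100 - 100844
= -100744

-100744


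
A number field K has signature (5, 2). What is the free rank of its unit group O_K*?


By Dirichlet's unit theorem:
rank = r1 + r2 - 1
= 5 + 2 - 1
= 6

6


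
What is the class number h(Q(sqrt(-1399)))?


K = Q(sqrt(-1399)). d mod 4 = 1, so D = disc(K) = d = -1399
h(K) equals the number of primitive reduced positive-definite forms (a, b, c) = a*x^2 + b*x*y + c*y^2 with b^2 - 4ac = D,
where reduced means |b| <= a <= c, with b >= 0 whenever |b| = a or a = c, and primitive means gcd(a, b, c) = 1.
Reduced forces 3a^2 <= |D| = 1399, so 1 <= a <= 21; b must have the parity of D, and c = (b^2 - D)/(4a) must be an integer >= a.
Enumerate a = 1..21, b in [-a, a]:
  a=1: (1, 1, 350)  [1]
  a=2: (2, -1, 175), (2, 1, 175)  [2]
  a=3: none
  a=4: (4, -3, 88), (4, 3, 88)  [2]
  a=5: (5, -1, 70), (5, 1, 70)  [2]
  a=6: none
  a=7: (7, -1, 50), (7, 1, 50)  [2]
  a=8: (8, -3, 44), (8, 3, 44)  [2]
  a=9: none
  a=10: (10, -9, 37), (10, -1, 35), (10, 1, 35), (10, 9, 37)  [4]
  a=11: (11, -3, 32), (11, 3, 32)  [2]
  a=12..13: none
  a=14: (14, -13, 28), (14, -1, 25), (14, 1, 25), (14, 13, 28)  [4]
  a=15: none
  a=16: (16, -3, 22), (16, 3, 22)  [2]
  a=17..18: none
  a=19: (19, -11, 20), (19, 11, 20)  [2]
  a=20: (20, -19, 22), (20, 19, 22)  [2]
  a=21: none
Total reduced forms: 1 + 2 + 2 + 2 + 2 + 2 + 4 + 2 + 4 + 2 + 2 + 2 = 27
h = 27

27


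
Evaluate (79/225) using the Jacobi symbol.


Compute (79/225) via quadratic reciprocity:
  reciprocity: (79/225) -> +(225/79)
  reduce: (67/79)
  reciprocity: (67/79) -> -(79/67)
  reduce: (12/67)
  pull out 2: (2/67) = -1  (since 67 mod 8 = 3)
  pull out 2: (2/67) = -1  (since 67 mod 8 = 3)
  reciprocity: (3/67) -> -(67/3)
  reduce: (1/3)
  (1/3) = 1
Product of signs = 1

1


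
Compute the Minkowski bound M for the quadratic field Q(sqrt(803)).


d = 803, d mod 4 = 3, so disc(K) = 4d = 3212; |disc(K)| = 3212
Real quadratic field, so n = 2, s = r2 = 0, r1 = 2
M = (n!/n^n) * (4/pi)^s * sqrt(|disc(K)|) = (2!/2^2) * (4/pi)^0 * sqrt(3212)
= 0.5 * 1.000000 * 56.674509
= 28.3373

28.3373


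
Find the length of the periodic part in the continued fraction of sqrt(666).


Run the CF algorithm for sqrt(666).
a_0 = floor(sqrt(666)) = 25; set m_0=0, q_0=1.
Recurrence: m' = q*a - m,  q' = (d - m'^2)/q,  a' = floor((a_0 + m')/q').
  step 1: m=25, q=41, a=1
  step 2: m=16, q=10, a=4
  step 3: m=24, q=9, a=5
  step 4: m=21, q=25, a=1
  step 5: m=4, q=26, a=1
  step 6: m=22, q=7, a=6
  step 7: m=20, q=38, a=1
  step 8: m=18, q=9, a=4
  step 9: m=18, q=38, a=1
  step 10: m=20, q=7, a=6
  step 11: m=22, q=26, a=1
  step 12: m=4, q=25, a=1
  step 13: m=21, q=9, a=5
  step 14: m=24, q=10, a=4
  step 15: m=16, q=41, a=1
  step 16: m=25, q=1, a=50
a_16 = 2*a_0 = 50, so the period closes here.
sqrt(666) = [25; 1, 4, 5, 1, 1, 6, 1, 4, 1, 6, 1, 1, 5, 4, 1, 50]
Period length = 16

16


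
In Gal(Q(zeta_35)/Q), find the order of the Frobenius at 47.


The Frobenius at p in Gal(Q(zeta_n)/Q) = (Z/nZ)* is the class of p, so its order is ord_35(47), the smallest k >= 1 with 47^k = 1 mod 35.
n = 35 = 5 * 7, phi(35) = 24; the order divides phi(n).
Divisors of 24: 1, 2, 3, 4, 6, 8, 12, 24
Repeated squaring mod 35: 47^1 = 12, 47^2 = 4, 47^4 = 16, 47^8 = 11, 47^16 = 16
Test divisors in increasing order:
  k=1: 47^1 = 12 mod 35
  k=2: 47^2 = 4 mod 35
  k=3: 47^3 = 4 * 12 = 13 mod 35
  k=4: 47^4 = 16 mod 35
  k=6: 47^6 = 16 * 4 = 29 mod 35
  k=8: 47^8 = 11 mod 35
  k=12: 47^12 = 11 * 16 = 1 mod 35  <- first divisor giving 1
Order = 12

12


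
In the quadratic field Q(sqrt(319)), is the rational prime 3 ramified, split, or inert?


K = Q(sqrt(319)). Since d mod 4 = 3, disc(K) = 1276.
Check p | disc: 1276 mod 3 = 1.
p does not divide disc. Compute Legendre symbol (d/p):
1^((3-1)/2) mod 3 = 1
(d/p) = 1, so p splits: (p) = P*P' with e=1, f=1, g=2.
Therefore p is split.

split


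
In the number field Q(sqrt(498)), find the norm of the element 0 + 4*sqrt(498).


N(a + b*sqrt(d)) = a^2 - d*b^2
= (0)^2 - (498)*(4)^2
= 0 - 7968
= -7968

-7968


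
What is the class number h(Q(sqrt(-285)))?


K = Q(sqrt(-285)). d mod 4 = 3, so D = disc(K) = 4d = -1140
h(K) equals the number of primitive reduced positive-definite forms (a, b, c) = a*x^2 + b*x*y + c*y^2 with b^2 - 4ac = D,
where reduced means |b| <= a <= c, with b >= 0 whenever |b| = a or a = c, and primitive means gcd(a, b, c) = 1.
Reduced forces 3a^2 <= |D| = 1140, so 1 <= a <= 19; b must have the parity of D, and c = (b^2 - D)/(4a) must be an integer >= a.
Enumerate a = 1..19, b in [-a, a]:
  a=1: (1, 0, 285)  [1]
  a=2: (2, 2, 143)  [1]
  a=3: (3, 0, 95)  [1]
  a=4: none
  a=5: (5, 0, 57)  [1]
  a=6: (6, 6, 49)  [1]
  a=7: (7, -6, 42), (7, 6, 42)  [2]
  a=8..9: none
  a=10: (10, 10, 31)  [1]
  a=11: (11, -2, 26), (11, 2, 26)  [2]
  a=12: none
  a=13: (13, -2, 22), (13, 2, 22)  [2]
  a=14: (14, -6, 21), (14, 6, 21)  [2]
  a=15: (15, 0, 19)  [1]
  a=16: none
  a=17: (17, 4, 17)  [1]
  a=18..19: none
Total reduced forms: 1 + 1 + 1 + 1 + 1 + 2 + 1 + 2 + 2 + 2 + 1 + 1 = 16
h = 16

16


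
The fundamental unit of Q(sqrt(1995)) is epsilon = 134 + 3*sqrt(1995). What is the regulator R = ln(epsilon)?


epsilon = 134 + 3*sqrt(1995)
= 267.9963
R = ln(267.9963)
= 5.5910

5.5910


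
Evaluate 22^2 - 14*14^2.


x^2 - d*y^2
= 22^2 - 14*14^2
= 484 - 2744
= -2260

-2260


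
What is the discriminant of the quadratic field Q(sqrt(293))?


For K = Q(sqrt(d)) with d squarefree: disc(K) = d if d = 1 mod 4, and disc(K) = 4d if d = 2 or 3 mod 4.
Here d = 293, and d mod 4 = 1.
d = 1 mod 4 (O_K = Z[(1+sqrt(d))/2]), so disc(K) = d = 293

293


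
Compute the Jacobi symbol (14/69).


Compute (14/69) via quadratic reciprocity:
  pull out 2: (2/69) = -1  (since 69 mod 8 = 5)
  reciprocity: (7/69) -> +(69/7)
  reduce: (6/7)
  pull out 2: (2/7) = +1  (since 7 mod 8 = 7)
  reciprocity: (3/7) -> -(7/3)
  reduce: (1/3)
  (1/3) = 1
Product of signs = 1

1


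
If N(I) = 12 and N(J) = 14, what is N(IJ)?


N(IJ) = N(I) * N(J)
= 12 * 14
= 168

168


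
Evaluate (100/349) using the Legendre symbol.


p = 349 is prime, so compute (100/349) with the reciprocity algorithm (Jacobi-symbol steps: pull out 2s via (2/n), flip via reciprocity, reduce):
  pull out 2: (2/349) = -1  (since 349 mod 8 = 5)
  pull out 2: (2/349) = -1  (since 349 mod 8 = 5)
  reciprocity: (25/349) -> +(349/25)
  reduce: (24/25)
  pull out 2: (2/25) = +1  (since 25 mod 8 = 1)
  pull out 2: (2/25) = +1  (since 25 mod 8 = 1)
  pull out 2: (2/25) = +1  (since 25 mod 8 = 1)
  reciprocity: (3/25) -> +(25/3)
  reduce: (1/3)
  (1/3) = 1
Product of signs = 1
(100/349) = 1

1


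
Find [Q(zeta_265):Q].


The degree equals Euler's totient phi(265).
265 = 5 * 53
phi(265) = 208

208


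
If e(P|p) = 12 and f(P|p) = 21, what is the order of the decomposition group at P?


|D_P| = e * f
= 12 * 21
= 252

252


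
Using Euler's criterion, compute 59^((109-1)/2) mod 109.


p = 109 is prime and the exponent is (p-1)/2 = 54, so by Euler's criterion 59^54 = (59/109) = +1 or -1 mod 109.
Compute by square-and-multiply:
  54 = 32 + 16 + 4 + 2 (binary 110110)
  Repeated squaring mod 109: 59^1 = 59, 59^2 = 102, 59^4 = 49, 59^8 = 3, 59^16 = 9, 59^32 = 81
  59^54 = 59^32 * 59^16 * 59^4 * 59^2 = 81 * 9 * 49 * 102 mod 109
    81 * 9 = 729 = 75 mod 109
    75 * 49 = 3675 = 78 mod 109
    78 * 102 = 7956 = 108 mod 109
  59^54 = 108 mod 109
Result 108 = p - 1 = -1 mod 109: 59 is a quadratic non-residue mod 109. As a residue in [0, p-1] the value is 108.
59^54 mod 109 = 108

108


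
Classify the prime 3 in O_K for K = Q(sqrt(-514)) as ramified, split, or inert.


K = Q(sqrt(-514)). Since d mod 4 = 2, disc(K) = -2056.
Check p | disc: -2056 mod 3 = 2.
p does not divide disc. Compute Legendre symbol (d/p):
2^((3-1)/2) mod 3 = -1
(d/p) = -1, so p is inert: (p) stays prime with e=1, f=2, g=1.
Therefore p is inert.

inert


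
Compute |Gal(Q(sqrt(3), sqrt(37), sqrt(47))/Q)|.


The 3 square roots of distinct primes are multiplicatively independent over Q,
so [K:Q] = 2^3 and Gal(K/Q) is isomorphic to (Z/2Z)^3.
|Gal| = 2^3 = 8

8


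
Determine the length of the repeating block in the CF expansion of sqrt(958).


Run the CF algorithm for sqrt(958).
a_0 = floor(sqrt(958)) = 30; set m_0=0, q_0=1.
Recurrence: m' = q*a - m,  q' = (d - m'^2)/q,  a' = floor((a_0 + m')/q').
  step 1: m=30, q=58, a=1
  step 2: m=28, q=3, a=19
  step 3: m=29, q=39, a=1
  step 4: m=10, q=22, a=1
  step 5: m=12, q=37, a=1
  step 6: m=25, q=9, a=6
  step 7: m=29, q=13, a=4
  step 8: m=23, q=33, a=1
  step 9: m=10, q=26, a=1
  step 10: m=16, q=27, a=1
  step 11: m=11, q=31, a=1
  step 12: m=20, q=18, a=2
  step 13: m=16, q=39, a=1
  step 14: m=23, q=11, a=4
  step 15: m=21, q=47, a=1
  step 16: m=26, q=6, a=9
  step 17: m=28, q=29, a=2
  step 18: m=30, q=2, a=30
  step 19: m=30, q=29, a=2
  step 20: m=28, q=6, a=9
  step 21: m=26, q=47, a=1
  step 22: m=21, q=11, a=4
  step 23: m=23, q=39, a=1
  step 24: m=16, q=18, a=2
  step 25: m=20, q=31, a=1
  step 26: m=11, q=27, a=1
  step 27: m=16, q=26, a=1
  step 28: m=10, q=33, a=1
  step 29: m=23, q=13, a=4
  step 30: m=29, q=9, a=6
  step 31: m=25, q=37, a=1
  step 32: m=12, q=22, a=1
  step 33: m=10, q=39, a=1
  step 34: m=29, q=3, a=19
  step 35: m=28, q=58, a=1
  step 36: m=30, q=1, a=60
a_36 = 2*a_0 = 60, so the period closes here.
sqrt(958) = [30; 1, 19, 1, 1, 1, 6, 4, 1, 1, 1, 1, 2, 1, 4, 1, 9, 2, 30, 2, 9, 1, 4, 1, 2, 1, 1, 1, 1, 4, 6, 1, 1, 1, 19, 1, 60]
Period length = 36

36


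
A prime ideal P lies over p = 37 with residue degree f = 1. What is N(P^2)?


N(P^a) = p^(a*f)
= 37^(2*1)
= 37^2
= 1369

1369


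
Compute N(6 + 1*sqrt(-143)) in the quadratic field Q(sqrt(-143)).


N(a + b*sqrt(d)) = a^2 - d*b^2
= (6)^2 - (-143)*(1)^2
= 36 + 143
= 179

179


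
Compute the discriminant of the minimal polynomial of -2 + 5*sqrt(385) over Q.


The element -2 + 5*sqrt(385) has minimal polynomial:
x^2 + 4*x - 9621
Discriminant = (4)^2 - 4*(-9621)
= 16 + 38484
= 38500

38500


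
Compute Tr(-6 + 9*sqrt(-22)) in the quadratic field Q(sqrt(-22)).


Tr(a + b*sqrt(d)) = (a + b*sqrt(d)) + (a - b*sqrt(d)) = 2a
= 2 * (-6)
= -12

-12


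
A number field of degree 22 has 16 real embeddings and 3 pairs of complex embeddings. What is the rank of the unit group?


By Dirichlet's unit theorem:
rank = r1 + r2 - 1
= 16 + 3 - 1
= 18

18
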